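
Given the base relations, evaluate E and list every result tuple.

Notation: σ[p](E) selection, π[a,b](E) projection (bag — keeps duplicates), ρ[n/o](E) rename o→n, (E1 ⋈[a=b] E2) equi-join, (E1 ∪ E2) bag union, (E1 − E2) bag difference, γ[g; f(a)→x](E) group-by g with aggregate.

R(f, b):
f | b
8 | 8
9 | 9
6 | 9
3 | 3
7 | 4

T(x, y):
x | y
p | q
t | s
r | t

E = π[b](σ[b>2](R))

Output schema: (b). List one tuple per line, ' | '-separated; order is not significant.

Row counts bottom-up:
  R → 5
  σ[b>2](R) → 5
  π[b](σ[b>2](R)) → 5

== RESULT ==
b
3
4
8
9
9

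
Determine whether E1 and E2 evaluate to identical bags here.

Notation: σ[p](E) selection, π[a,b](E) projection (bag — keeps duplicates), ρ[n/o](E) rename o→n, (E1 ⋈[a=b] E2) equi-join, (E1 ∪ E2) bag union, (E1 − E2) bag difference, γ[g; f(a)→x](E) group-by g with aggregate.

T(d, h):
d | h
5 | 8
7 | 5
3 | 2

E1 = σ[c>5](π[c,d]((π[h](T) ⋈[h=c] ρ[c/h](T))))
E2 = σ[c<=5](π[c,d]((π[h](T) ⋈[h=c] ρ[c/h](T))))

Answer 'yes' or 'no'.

E1 row counts bottom-up:
  T → 3
  π[h](T) → 3
  T → 3
  ρ[c/h](T) → 3
  (π[h](T) ⋈[h=c] ρ[c/h](T)) → 3
  π[c,d]((π[h](T) ⋈[h=c] ρ[c/h](T))) → 3
  σ[c>5](π[c,d]((π[h](T) ⋈[h=c] ρ[c/h](T)))) → 1
E2 row counts bottom-up:
  T → 3
  π[h](T) → 3
  T → 3
  ρ[c/h](T) → 3
  (π[h](T) ⋈[h=c] ρ[c/h](T)) → 3
  π[c,d]((π[h](T) ⋈[h=c] ρ[c/h](T))) → 3
  σ[c<=5](π[c,d]((π[h](T) ⋈[h=c] ρ[c/h](T)))) → 2

E1 result:
c | d
8 | 5
E2 result:
c | d
2 | 3
5 | 7
Witness: (2, 3) appears 0× in E1 but 1× in E2.

no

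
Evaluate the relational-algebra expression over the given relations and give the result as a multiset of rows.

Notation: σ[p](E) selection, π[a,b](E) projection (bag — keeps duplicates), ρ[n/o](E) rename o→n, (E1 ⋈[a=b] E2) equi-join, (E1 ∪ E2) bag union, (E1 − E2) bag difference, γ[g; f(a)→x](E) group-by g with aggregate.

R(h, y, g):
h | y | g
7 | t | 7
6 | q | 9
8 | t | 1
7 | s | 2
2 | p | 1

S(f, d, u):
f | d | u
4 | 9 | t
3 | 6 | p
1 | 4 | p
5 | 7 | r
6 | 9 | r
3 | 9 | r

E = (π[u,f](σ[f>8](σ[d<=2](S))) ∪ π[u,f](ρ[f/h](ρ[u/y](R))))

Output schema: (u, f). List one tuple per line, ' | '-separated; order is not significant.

Row counts bottom-up:
  S → 6
  σ[d<=2](S) → 0
  σ[f>8](σ[d<=2](S)) → 0
  π[u,f](σ[f>8](σ[d<=2](S))) → 0
  R → 5
  ρ[u/y](R) → 5
  ρ[f/h](ρ[u/y](R)) → 5
  π[u,f](ρ[f/h](ρ[u/y](R))) → 5
  (π[u,f](σ[f>8](σ[d<=2](S))) ∪ π[u,f](ρ[f/h](ρ[u/y](R)))) → 5

== RESULT ==
u | f
p | 2
q | 6
s | 7
t | 7
t | 8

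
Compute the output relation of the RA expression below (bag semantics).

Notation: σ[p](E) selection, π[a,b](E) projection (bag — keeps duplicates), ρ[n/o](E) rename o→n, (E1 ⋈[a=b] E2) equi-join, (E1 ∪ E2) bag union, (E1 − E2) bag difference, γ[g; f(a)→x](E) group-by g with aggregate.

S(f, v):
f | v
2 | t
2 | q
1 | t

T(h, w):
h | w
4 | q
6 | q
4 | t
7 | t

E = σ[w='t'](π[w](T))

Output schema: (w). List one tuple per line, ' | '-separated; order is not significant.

Row counts bottom-up:
  T → 4
  π[w](T) → 4
  σ[w='t'](π[w](T)) → 2

== RESULT ==
w
t
t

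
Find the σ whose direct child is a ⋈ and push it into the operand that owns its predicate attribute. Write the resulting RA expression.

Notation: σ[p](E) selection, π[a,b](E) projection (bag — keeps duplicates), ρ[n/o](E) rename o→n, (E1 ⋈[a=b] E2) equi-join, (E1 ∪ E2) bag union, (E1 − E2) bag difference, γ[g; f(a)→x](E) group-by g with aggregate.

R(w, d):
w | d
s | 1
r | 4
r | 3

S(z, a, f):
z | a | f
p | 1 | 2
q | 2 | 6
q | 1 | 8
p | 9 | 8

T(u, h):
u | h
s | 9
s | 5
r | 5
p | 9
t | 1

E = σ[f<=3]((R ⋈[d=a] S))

σ filters on f, owned by the right side.
E' = (R ⋈[d=a] σ[f<=3](S))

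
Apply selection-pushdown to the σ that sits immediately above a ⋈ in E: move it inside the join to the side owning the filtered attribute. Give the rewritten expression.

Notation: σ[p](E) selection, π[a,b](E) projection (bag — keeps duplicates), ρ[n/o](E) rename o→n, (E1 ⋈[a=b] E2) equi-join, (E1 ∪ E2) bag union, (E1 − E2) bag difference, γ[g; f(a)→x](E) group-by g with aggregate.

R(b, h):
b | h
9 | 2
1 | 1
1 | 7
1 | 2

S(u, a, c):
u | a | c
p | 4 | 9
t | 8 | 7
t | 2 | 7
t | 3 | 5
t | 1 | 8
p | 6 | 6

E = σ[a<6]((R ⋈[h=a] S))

σ filters on a, owned by the right side.
E' = (R ⋈[h=a] σ[a<6](S))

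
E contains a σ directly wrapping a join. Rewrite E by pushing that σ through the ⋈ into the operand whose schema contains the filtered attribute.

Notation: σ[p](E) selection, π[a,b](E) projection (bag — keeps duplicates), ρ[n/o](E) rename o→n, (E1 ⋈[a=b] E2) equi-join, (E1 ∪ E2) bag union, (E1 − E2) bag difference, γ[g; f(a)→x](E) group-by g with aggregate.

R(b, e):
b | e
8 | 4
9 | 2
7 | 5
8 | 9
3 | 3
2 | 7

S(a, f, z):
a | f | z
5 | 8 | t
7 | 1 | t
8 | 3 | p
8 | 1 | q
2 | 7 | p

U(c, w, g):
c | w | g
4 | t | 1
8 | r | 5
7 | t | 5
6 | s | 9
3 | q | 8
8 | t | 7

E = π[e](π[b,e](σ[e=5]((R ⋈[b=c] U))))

σ filters on e, owned by the left side.
E' = π[e](π[b,e]((σ[e=5](R) ⋈[b=c] U)))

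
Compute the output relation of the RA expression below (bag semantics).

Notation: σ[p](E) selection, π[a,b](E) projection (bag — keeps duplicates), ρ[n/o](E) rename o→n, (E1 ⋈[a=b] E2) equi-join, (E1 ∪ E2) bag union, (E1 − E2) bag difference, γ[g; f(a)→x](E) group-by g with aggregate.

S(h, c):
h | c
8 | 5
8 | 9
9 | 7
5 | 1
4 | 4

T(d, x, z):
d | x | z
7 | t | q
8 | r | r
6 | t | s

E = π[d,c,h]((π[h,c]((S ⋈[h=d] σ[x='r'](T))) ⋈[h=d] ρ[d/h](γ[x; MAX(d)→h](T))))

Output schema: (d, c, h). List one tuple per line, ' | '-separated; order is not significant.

Stepwise |·|:
  S → 5
  T → 3
  σ[x='r'](T) → 1
  (S ⋈[h=d] σ[x='r'](T)) → 2
  π[h,c]((S ⋈[h=d] σ[x='r'](T))) → 2
  T → 3
  γ[x; MAX(d)→h](T) → 2
  ρ[d/h](γ[x; MAX(d)→h](T)) → 2
  (π[h,c]((S ⋈[h=d] σ[x='r'](T))) ⋈[h=d] ρ[d/h](γ[x; MAX(d)→h](T))) → 2
  π[d,c,h]((π[h,c]((S ⋈[h=d] σ[x='r'](T))) ⋈[h=d] ρ[d/h](γ[x; MAX(d)→h](T)))) → 2

== RESULT ==
d | c | h
8 | 5 | 8
8 | 9 | 8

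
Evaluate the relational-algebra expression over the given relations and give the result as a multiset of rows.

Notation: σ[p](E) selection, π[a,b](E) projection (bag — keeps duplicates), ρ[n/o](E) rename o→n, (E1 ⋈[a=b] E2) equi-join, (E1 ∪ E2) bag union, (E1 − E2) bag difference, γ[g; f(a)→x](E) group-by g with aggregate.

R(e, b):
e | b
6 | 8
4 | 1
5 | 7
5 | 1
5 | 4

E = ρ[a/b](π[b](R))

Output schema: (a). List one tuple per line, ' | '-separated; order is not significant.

Stepwise |·|:
  R → 5
  π[b](R) → 5
  ρ[a/b](π[b](R)) → 5

== RESULT ==
a
1
1
4
7
8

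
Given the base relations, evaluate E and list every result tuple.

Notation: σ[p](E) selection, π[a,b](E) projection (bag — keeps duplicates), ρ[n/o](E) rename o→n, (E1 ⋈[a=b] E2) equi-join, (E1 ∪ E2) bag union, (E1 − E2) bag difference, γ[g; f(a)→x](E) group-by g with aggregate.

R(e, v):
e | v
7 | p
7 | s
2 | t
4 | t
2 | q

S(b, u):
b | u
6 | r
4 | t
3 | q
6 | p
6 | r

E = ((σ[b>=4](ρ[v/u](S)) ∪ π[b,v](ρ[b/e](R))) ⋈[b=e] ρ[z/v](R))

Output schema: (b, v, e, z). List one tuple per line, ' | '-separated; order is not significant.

Per-node cardinality:
  S → 5
  ρ[v/u](S) → 5
  σ[b>=4](ρ[v/u](S)) → 4
  R → 5
  ρ[b/e](R) → 5
  π[b,v](ρ[b/e](R)) → 5
  (σ[b>=4](ρ[v/u](S)) ∪ π[b,v](ρ[b/e](R))) → 9
  R → 5
  ρ[z/v](R) → 5
  ((σ[b>=4](ρ[v/u](S)) ∪ π[b,v](ρ[b/e](R))) ⋈[b=e] ρ[z/v](R)) → 10

== RESULT ==
b | v | e | z
2 | q | 2 | q
2 | q | 2 | t
2 | t | 2 | q
2 | t | 2 | t
4 | t | 4 | t
4 | t | 4 | t
7 | p | 7 | p
7 | p | 7 | s
7 | s | 7 | p
7 | s | 7 | s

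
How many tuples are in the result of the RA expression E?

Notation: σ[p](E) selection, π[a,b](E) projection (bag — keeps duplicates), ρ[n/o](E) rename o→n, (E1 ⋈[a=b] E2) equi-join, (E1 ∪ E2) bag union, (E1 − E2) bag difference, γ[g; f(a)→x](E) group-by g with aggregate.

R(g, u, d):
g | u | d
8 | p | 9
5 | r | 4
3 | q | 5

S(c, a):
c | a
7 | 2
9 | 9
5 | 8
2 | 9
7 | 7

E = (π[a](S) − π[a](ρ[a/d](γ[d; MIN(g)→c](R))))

Per-node cardinality:
  S → 5
  π[a](S) → 5
  R → 3
  γ[d; MIN(g)→c](R) → 3
  ρ[a/d](γ[d; MIN(g)→c](R)) → 3
  π[a](ρ[a/d](γ[d; MIN(g)→c](R))) → 3
  (π[a](S) − π[a](ρ[a/d](γ[d; MIN(g)→c](R)))) → 4

|E| = 4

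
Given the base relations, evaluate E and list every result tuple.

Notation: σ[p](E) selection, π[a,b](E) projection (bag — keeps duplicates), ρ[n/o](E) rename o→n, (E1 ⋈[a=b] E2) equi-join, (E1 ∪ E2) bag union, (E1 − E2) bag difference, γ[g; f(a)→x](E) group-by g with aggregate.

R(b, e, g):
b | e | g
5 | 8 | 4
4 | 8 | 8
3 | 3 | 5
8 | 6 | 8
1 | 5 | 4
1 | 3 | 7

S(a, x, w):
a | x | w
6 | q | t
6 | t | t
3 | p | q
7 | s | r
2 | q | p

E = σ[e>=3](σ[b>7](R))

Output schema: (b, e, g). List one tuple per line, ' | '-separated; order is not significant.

Row counts bottom-up:
  R → 6
  σ[b>7](R) → 1
  σ[e>=3](σ[b>7](R)) → 1

== RESULT ==
b | e | g
8 | 6 | 8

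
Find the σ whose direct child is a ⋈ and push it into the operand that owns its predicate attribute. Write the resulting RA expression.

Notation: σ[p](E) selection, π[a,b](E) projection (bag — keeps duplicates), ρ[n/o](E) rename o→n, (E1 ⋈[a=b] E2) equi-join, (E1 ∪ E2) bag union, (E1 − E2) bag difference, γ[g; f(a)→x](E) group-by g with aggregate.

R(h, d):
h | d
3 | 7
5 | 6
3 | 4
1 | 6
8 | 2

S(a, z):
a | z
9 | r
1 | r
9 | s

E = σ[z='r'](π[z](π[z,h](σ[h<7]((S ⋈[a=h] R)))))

σ filters on h, owned by the right side.
E' = σ[z='r'](π[z](π[z,h]((S ⋈[a=h] σ[h<7](R)))))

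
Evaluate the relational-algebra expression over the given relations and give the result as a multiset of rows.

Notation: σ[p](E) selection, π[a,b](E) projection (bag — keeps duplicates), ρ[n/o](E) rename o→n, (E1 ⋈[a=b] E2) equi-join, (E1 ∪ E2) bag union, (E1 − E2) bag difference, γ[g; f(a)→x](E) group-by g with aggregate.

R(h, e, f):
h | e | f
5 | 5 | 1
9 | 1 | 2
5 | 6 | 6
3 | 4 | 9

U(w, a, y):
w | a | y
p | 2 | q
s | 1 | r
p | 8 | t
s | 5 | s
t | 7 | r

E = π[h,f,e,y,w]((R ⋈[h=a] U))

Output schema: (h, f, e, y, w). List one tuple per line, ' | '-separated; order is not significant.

Per-node cardinality:
  R → 4
  U → 5
  (R ⋈[h=a] U) → 2
  π[h,f,e,y,w]((R ⋈[h=a] U)) → 2

== RESULT ==
h | f | e | y | w
5 | 1 | 5 | s | s
5 | 6 | 6 | s | s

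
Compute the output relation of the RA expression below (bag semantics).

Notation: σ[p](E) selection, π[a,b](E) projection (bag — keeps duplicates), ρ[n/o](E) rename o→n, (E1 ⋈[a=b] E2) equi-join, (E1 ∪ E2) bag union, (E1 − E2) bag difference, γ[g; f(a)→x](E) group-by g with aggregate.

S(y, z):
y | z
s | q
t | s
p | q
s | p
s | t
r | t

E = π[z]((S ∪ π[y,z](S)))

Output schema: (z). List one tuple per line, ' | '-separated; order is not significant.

Subexpression sizes:
  S → 6
  S → 6
  π[y,z](S) → 6
  (S ∪ π[y,z](S)) → 12
  π[z]((S ∪ π[y,z](S))) → 12

== RESULT ==
z
p
p
q
q
q
q
s
s
t
t
t
t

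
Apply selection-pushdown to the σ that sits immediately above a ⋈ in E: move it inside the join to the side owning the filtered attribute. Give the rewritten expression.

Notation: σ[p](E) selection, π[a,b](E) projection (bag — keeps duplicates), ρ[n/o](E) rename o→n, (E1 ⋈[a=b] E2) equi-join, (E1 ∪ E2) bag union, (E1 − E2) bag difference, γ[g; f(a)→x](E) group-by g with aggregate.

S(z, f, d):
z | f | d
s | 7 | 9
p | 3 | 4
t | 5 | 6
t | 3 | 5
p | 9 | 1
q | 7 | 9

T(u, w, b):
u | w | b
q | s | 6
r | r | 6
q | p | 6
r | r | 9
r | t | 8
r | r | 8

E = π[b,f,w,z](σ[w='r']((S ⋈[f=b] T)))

σ filters on w, owned by the right side.
E' = π[b,f,w,z]((S ⋈[f=b] σ[w='r'](T)))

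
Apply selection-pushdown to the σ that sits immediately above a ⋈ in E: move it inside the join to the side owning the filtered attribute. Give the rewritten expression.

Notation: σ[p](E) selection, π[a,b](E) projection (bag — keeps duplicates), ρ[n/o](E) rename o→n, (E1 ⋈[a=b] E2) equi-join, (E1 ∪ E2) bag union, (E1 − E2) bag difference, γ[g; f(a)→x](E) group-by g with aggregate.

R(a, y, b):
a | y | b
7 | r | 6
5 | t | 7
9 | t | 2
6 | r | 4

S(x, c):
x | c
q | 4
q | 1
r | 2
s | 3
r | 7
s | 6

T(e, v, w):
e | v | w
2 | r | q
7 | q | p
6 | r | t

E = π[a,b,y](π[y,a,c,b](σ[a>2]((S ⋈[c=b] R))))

σ filters on a, owned by the right side.
E' = π[a,b,y](π[y,a,c,b]((S ⋈[c=b] σ[a>2](R))))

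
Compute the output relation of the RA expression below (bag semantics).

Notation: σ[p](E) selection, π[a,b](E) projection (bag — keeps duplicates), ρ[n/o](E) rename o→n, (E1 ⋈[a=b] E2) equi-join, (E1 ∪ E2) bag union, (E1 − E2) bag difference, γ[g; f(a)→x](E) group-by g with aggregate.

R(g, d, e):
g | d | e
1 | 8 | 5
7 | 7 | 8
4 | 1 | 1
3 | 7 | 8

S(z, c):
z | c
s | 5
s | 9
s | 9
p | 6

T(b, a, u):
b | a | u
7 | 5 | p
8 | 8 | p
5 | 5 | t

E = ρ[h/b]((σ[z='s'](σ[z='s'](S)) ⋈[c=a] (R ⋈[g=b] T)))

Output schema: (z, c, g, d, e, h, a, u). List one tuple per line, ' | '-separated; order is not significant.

Stepwise |·|:
  S → 4
  σ[z='s'](S) → 3
  σ[z='s'](σ[z='s'](S)) → 3
  R → 4
  T → 3
  (R ⋈[g=b] T) → 1
  (σ[z='s'](σ[z='s'](S)) ⋈[c=a] (R ⋈[g=b] T)) → 1
  ρ[h/b]((σ[z='s'](σ[z='s'](S)) ⋈[c=a] (R ⋈[g=b] T))) → 1

== RESULT ==
z | c | g | d | e | h | a | u
s | 5 | 7 | 7 | 8 | 7 | 5 | p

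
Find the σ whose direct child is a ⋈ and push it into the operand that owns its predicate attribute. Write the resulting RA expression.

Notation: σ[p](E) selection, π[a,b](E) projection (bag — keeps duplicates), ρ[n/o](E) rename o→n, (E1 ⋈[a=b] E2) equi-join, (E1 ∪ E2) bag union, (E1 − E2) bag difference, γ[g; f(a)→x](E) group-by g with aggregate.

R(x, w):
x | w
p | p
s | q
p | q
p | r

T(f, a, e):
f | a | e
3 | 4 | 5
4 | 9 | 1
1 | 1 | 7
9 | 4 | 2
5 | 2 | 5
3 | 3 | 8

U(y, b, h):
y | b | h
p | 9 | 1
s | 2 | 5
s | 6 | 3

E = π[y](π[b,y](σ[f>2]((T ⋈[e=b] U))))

σ filters on f, owned by the left side.
E' = π[y](π[b,y]((σ[f>2](T) ⋈[e=b] U)))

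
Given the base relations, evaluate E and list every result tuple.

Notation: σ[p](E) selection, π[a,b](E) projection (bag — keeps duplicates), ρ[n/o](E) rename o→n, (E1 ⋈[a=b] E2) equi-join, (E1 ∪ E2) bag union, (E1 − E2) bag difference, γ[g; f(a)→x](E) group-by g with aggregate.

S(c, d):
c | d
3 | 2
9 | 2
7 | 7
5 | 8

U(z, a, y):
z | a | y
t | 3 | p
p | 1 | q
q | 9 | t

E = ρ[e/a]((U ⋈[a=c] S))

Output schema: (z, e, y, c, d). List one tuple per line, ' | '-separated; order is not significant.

Stepwise |·|:
  U → 3
  S → 4
  (U ⋈[a=c] S) → 2
  ρ[e/a]((U ⋈[a=c] S)) → 2

== RESULT ==
z | e | y | c | d
q | 9 | t | 9 | 2
t | 3 | p | 3 | 2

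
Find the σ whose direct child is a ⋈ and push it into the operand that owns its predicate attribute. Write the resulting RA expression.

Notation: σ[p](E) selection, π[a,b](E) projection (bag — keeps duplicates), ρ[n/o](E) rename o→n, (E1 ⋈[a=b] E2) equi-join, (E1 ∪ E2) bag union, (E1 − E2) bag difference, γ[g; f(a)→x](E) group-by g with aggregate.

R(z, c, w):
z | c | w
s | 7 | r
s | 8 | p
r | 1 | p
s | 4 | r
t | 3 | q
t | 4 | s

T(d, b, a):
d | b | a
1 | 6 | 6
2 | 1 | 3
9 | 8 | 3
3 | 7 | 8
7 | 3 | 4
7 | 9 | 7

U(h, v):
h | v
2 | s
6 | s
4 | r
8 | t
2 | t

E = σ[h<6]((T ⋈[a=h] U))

σ filters on h, owned by the right side.
E' = (T ⋈[a=h] σ[h<6](U))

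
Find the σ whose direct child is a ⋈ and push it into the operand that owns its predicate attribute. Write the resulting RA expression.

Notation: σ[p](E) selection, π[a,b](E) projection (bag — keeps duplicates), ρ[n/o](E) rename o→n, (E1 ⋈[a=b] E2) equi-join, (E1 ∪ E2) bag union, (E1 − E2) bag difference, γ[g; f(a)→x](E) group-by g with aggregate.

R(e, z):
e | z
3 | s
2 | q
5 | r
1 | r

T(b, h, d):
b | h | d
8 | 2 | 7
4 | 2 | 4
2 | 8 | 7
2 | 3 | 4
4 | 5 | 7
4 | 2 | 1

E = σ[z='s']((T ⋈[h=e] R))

σ filters on z, owned by the right side.
E' = (T ⋈[h=e] σ[z='s'](R))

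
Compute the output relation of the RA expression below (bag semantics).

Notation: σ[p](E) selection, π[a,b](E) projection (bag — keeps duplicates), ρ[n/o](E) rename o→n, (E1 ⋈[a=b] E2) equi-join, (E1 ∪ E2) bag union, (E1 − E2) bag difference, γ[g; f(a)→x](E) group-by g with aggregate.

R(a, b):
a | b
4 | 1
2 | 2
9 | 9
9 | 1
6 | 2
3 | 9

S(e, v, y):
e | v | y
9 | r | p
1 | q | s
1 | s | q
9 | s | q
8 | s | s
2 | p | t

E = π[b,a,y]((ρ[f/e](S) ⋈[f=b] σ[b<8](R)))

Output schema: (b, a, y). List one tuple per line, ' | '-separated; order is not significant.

Row counts bottom-up:
  S → 6
  ρ[f/e](S) → 6
  R → 6
  σ[b<8](R) → 4
  (ρ[f/e](S) ⋈[f=b] σ[b<8](R)) → 6
  π[b,a,y]((ρ[f/e](S) ⋈[f=b] σ[b<8](R))) → 6

== RESULT ==
b | a | y
1 | 4 | q
1 | 4 | s
1 | 9 | q
1 | 9 | s
2 | 2 | t
2 | 6 | t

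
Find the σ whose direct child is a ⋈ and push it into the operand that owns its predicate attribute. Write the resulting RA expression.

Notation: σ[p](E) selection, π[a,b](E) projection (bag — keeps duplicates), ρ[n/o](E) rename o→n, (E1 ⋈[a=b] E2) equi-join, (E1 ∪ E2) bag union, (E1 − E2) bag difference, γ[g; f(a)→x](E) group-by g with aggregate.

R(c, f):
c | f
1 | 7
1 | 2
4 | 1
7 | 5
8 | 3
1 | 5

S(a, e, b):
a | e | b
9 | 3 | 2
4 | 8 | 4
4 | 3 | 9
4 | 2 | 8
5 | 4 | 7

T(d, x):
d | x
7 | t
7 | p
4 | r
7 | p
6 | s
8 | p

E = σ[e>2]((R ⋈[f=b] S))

σ filters on e, owned by the right side.
E' = (R ⋈[f=b] σ[e>2](S))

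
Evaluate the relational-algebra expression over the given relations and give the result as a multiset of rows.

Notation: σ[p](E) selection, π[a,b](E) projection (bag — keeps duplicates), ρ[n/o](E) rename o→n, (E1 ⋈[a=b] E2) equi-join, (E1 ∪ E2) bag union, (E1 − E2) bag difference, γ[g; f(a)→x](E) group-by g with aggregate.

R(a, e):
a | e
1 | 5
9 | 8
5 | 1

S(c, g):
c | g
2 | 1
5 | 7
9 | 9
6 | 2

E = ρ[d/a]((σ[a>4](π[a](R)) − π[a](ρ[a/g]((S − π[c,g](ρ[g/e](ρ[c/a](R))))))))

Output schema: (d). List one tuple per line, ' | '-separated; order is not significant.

Subexpression sizes:
  R → 3
  π[a](R) → 3
  σ[a>4](π[a](R)) → 2
  S → 4
  R → 3
  ρ[c/a](R) → 3
  ρ[g/e](ρ[c/a](R)) → 3
  π[c,g](ρ[g/e](ρ[c/a](R))) → 3
  (S − π[c,g](ρ[g/e](ρ[c/a](R)))) → 4
  ρ[a/g]((S − π[c,g](ρ[g/e](ρ[c/a](R))))) → 4
  π[a](ρ[a/g]((S − π[c,g](ρ[g/e](ρ[c/a](R)))))) → 4
  (σ[a>4](π[a](R)) − π[a](ρ[a/g]((S − π[c,g](ρ[g/e](ρ[c/a](R))))))) → 1
  ρ[d/a]((σ[a>4](π[a](R)) − π[a](ρ[a/g]((S − π[c,g](ρ[g/e](ρ[c/a](R)))))))) → 1

== RESULT ==
d
5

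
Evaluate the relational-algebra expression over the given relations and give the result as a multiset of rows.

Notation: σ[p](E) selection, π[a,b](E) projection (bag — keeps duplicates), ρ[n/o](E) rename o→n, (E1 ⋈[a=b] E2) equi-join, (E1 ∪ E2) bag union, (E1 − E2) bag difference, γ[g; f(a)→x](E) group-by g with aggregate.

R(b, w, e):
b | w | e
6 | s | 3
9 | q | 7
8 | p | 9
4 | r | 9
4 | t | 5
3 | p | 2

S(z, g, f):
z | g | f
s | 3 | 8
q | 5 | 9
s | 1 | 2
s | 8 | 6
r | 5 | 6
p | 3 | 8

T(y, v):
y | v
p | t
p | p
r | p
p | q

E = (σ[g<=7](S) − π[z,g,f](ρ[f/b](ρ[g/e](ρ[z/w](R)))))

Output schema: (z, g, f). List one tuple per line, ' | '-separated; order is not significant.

Per-node cardinality:
  S → 6
  σ[g<=7](S) → 5
  R → 6
  ρ[z/w](R) → 6
  ρ[g/e](ρ[z/w](R)) → 6
  ρ[f/b](ρ[g/e](ρ[z/w](R))) → 6
  π[z,g,f](ρ[f/b](ρ[g/e](ρ[z/w](R)))) → 6
  (σ[g<=7](S) − π[z,g,f](ρ[f/b](ρ[g/e](ρ[z/w](R))))) → 5

== RESULT ==
z | g | f
p | 3 | 8
q | 5 | 9
r | 5 | 6
s | 1 | 2
s | 3 | 8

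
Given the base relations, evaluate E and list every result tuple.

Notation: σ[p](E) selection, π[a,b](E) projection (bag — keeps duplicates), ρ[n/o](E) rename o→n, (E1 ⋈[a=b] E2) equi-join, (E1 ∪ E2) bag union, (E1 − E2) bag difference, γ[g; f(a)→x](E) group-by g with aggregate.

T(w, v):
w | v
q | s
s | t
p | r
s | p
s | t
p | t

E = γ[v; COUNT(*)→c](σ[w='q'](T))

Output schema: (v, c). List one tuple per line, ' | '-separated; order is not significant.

Stepwise |·|:
  T → 6
  σ[w='q'](T) → 1
  γ[v; COUNT(*)→c](σ[w='q'](T)) → 1

== RESULT ==
v | c
s | 1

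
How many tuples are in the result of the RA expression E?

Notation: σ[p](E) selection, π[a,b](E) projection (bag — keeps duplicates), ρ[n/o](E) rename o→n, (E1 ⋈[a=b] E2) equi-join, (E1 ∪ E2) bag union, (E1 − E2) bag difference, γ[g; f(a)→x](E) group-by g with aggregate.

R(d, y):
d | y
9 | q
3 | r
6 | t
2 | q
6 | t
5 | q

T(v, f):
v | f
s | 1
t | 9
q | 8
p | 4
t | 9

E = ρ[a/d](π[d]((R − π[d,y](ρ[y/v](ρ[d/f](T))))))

Subexpression sizes:
  R → 6
  T → 5
  ρ[d/f](T) → 5
  ρ[y/v](ρ[d/f](T)) → 5
  π[d,y](ρ[y/v](ρ[d/f](T))) → 5
  (R − π[d,y](ρ[y/v](ρ[d/f](T)))) → 6
  π[d]((R − π[d,y](ρ[y/v](ρ[d/f](T))))) → 6
  ρ[a/d](π[d]((R − π[d,y](ρ[y/v](ρ[d/f](T)))))) → 6

|E| = 6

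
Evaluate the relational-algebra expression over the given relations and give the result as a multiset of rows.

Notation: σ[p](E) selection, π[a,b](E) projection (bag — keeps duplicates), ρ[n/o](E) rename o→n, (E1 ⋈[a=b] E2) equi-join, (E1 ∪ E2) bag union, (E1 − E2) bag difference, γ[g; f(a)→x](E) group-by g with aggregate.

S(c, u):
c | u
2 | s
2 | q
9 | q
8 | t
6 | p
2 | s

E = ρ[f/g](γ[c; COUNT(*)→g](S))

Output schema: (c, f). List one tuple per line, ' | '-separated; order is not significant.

Row counts bottom-up:
  S → 6
  γ[c; COUNT(*)→g](S) → 4
  ρ[f/g](γ[c; COUNT(*)→g](S)) → 4

== RESULT ==
c | f
2 | 3
6 | 1
8 | 1
9 | 1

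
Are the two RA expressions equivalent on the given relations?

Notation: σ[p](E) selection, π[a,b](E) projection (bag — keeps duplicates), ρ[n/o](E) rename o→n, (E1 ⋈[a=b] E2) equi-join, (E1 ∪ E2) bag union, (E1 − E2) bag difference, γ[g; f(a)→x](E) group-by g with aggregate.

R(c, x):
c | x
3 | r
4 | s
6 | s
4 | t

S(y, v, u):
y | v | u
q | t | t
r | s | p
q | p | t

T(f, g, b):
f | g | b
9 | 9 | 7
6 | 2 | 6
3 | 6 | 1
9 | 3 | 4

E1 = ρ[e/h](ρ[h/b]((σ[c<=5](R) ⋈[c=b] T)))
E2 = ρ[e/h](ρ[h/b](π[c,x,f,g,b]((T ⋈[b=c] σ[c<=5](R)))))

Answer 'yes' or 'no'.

E1 row counts bottom-up:
  R → 4
  σ[c<=5](R) → 3
  T → 4
  (σ[c<=5](R) ⋈[c=b] T) → 2
  ρ[h/b]((σ[c<=5](R) ⋈[c=b] T)) → 2
  ρ[e/h](ρ[h/b]((σ[c<=5](R) ⋈[c=b] T))) → 2
E2 row counts bottom-up:
  T → 4
  R → 4
  σ[c<=5](R) → 3
  (T ⋈[b=c] σ[c<=5](R)) → 2
  π[c,x,f,g,b]((T ⋈[b=c] σ[c<=5](R))) → 2
  ρ[h/b](π[c,x,f,g,b]((T ⋈[b=c] σ[c<=5](R)))) → 2
  ρ[e/h](ρ[h/b](π[c,x,f,g,b]((T ⋈[b=c] σ[c<=5](R))))) → 2

E1 and E2 produce the same multiset:
c | x | f | g | e
4 | s | 9 | 3 | 4
4 | t | 9 | 3 | 4

yes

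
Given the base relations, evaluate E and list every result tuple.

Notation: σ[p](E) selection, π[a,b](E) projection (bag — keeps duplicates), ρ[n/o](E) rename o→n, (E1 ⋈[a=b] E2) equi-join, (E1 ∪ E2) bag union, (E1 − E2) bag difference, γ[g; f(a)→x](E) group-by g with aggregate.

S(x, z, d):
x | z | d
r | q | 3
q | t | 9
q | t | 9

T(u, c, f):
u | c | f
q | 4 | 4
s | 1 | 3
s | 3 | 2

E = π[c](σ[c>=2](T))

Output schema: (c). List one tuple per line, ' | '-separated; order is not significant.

Stepwise |·|:
  T → 3
  σ[c>=2](T) → 2
  π[c](σ[c>=2](T)) → 2

== RESULT ==
c
3
4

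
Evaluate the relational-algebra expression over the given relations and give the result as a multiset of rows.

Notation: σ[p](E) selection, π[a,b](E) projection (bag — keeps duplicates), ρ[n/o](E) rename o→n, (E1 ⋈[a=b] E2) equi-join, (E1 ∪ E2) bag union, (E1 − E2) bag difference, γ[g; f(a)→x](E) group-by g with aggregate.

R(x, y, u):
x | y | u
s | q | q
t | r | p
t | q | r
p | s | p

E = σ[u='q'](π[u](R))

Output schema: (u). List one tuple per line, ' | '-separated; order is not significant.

Subexpression sizes:
  R → 4
  π[u](R) → 4
  σ[u='q'](π[u](R)) → 1

== RESULT ==
u
q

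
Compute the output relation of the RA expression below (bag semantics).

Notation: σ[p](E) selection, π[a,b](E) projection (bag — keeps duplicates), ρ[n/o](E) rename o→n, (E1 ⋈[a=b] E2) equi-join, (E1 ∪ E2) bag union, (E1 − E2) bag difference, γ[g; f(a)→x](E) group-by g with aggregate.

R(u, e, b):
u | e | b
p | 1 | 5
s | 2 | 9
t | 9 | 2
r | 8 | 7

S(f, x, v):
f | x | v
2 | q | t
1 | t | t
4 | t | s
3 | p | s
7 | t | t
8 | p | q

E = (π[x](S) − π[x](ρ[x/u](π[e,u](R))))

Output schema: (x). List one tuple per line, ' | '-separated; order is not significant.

Stepwise |·|:
  S → 6
  π[x](S) → 6
  R → 4
  π[e,u](R) → 4
  ρ[x/u](π[e,u](R)) → 4
  π[x](ρ[x/u](π[e,u](R))) → 4
  (π[x](S) − π[x](ρ[x/u](π[e,u](R)))) → 4

== RESULT ==
x
p
q
t
t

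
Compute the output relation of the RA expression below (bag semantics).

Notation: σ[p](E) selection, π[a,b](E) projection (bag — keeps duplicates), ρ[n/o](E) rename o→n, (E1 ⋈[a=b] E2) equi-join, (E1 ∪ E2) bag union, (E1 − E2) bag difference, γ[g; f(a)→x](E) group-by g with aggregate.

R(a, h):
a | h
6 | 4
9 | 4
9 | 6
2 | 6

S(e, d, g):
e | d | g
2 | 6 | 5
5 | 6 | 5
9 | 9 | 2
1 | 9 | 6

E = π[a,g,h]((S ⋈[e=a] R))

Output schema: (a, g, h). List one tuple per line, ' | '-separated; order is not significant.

Row counts bottom-up:
  S → 4
  R → 4
  (S ⋈[e=a] R) → 3
  π[a,g,h]((S ⋈[e=a] R)) → 3

== RESULT ==
a | g | h
2 | 5 | 6
9 | 2 | 4
9 | 2 | 6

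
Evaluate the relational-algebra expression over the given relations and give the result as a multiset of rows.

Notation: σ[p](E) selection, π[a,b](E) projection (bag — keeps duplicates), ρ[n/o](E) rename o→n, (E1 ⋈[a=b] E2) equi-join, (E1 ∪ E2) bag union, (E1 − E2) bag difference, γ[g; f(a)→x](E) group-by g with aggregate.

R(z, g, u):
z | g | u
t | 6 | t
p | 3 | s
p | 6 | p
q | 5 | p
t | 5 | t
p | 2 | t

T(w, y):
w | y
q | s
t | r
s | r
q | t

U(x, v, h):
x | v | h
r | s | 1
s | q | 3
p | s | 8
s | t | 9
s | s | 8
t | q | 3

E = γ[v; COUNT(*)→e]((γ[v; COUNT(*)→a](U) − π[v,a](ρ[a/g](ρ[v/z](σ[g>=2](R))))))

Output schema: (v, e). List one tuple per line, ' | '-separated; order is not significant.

Stepwise |·|:
  U → 6
  γ[v; COUNT(*)→a](U) → 3
  R → 6
  σ[g>=2](R) → 6
  ρ[v/z](σ[g>=2](R)) → 6
  ρ[a/g](ρ[v/z](σ[g>=2](R))) → 6
  π[v,a](ρ[a/g](ρ[v/z](σ[g>=2](R)))) → 6
  (γ[v; COUNT(*)→a](U) − π[v,a](ρ[a/g](ρ[v/z](σ[g>=2](R))))) → 3
  γ[v; COUNT(*)→e]((γ[v; COUNT(*)→a](U) − π[v,a](ρ[a/g](ρ[v/z](σ[g>=2](R)))))) → 3

== RESULT ==
v | e
q | 1
s | 1
t | 1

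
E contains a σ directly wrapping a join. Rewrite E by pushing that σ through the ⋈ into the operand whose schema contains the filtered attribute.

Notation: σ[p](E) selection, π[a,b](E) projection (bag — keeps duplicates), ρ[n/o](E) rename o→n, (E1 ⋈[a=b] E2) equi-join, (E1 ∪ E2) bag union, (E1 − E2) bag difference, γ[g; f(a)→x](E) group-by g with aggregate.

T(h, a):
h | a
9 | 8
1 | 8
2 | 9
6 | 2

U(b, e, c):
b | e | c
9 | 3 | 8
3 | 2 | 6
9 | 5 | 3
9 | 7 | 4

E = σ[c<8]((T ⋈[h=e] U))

σ filters on c, owned by the right side.
E' = (T ⋈[h=e] σ[c<8](U))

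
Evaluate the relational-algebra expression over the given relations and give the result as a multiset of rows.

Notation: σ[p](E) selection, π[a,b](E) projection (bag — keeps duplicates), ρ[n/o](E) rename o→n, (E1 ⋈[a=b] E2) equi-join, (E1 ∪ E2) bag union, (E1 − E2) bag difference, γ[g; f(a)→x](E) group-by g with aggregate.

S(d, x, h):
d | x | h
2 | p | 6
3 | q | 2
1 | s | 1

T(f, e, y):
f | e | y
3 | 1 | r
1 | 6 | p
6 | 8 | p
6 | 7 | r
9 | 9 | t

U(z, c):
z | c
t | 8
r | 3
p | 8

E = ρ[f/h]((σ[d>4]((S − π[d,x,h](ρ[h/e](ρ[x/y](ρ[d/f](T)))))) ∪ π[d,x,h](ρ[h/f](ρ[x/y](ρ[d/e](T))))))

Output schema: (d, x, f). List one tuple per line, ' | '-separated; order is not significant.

Stepwise |·|:
  S → 3
  T → 5
  ρ[d/f](T) → 5
  ρ[x/y](ρ[d/f](T)) → 5
  ρ[h/e](ρ[x/y](ρ[d/f](T))) → 5
  π[d,x,h](ρ[h/e](ρ[x/y](ρ[d/f](T)))) → 5
  (S − π[d,x,h](ρ[h/e](ρ[x/y](ρ[d/f](T))))) → 3
  σ[d>4]((S − π[d,x,h](ρ[h/e](ρ[x/y](ρ[d/f](T)))))) → 0
  T → 5
  ρ[d/e](T) → 5
  ρ[x/y](ρ[d/e](T)) → 5
  ρ[h/f](ρ[x/y](ρ[d/e](T))) → 5
  π[d,x,h](ρ[h/f](ρ[x/y](ρ[d/e](T)))) → 5
  (σ[d>4]((S − π[d,x,h](ρ[h/e](ρ[x/y](ρ[d/f](T)))))) ∪ π[d,x,h](ρ[h/f](ρ[x/y](ρ[d/e](T))))) → 5
  ρ[f/h]((σ[d>4]((S − π[d,x,h](ρ[h/e](ρ[x/y](ρ[d/f](T)))))) ∪ π[d,x,h](ρ[h/f](ρ[x/y](ρ[d/e](T)))))) → 5

== RESULT ==
d | x | f
1 | r | 3
6 | p | 1
7 | r | 6
8 | p | 6
9 | t | 9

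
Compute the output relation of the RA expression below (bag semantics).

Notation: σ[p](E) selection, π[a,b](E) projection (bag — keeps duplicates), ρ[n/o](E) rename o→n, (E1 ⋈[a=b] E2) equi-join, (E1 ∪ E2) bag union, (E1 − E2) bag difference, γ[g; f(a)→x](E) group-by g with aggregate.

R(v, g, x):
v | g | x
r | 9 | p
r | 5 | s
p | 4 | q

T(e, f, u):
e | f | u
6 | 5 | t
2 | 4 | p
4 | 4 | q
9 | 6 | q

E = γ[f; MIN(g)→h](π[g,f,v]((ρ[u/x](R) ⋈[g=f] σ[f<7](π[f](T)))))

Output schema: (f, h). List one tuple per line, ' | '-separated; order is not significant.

Subexpression sizes:
  R → 3
  ρ[u/x](R) → 3
  T → 4
  π[f](T) → 4
  σ[f<7](π[f](T)) → 4
  (ρ[u/x](R) ⋈[g=f] σ[f<7](π[f](T))) → 3
  π[g,f,v]((ρ[u/x](R) ⋈[g=f] σ[f<7](π[f](T)))) → 3
  γ[f; MIN(g)→h](π[g,f,v]((ρ[u/x](R) ⋈[g=f] σ[f<7](π[f](T))))) → 2

== RESULT ==
f | h
4 | 4
5 | 5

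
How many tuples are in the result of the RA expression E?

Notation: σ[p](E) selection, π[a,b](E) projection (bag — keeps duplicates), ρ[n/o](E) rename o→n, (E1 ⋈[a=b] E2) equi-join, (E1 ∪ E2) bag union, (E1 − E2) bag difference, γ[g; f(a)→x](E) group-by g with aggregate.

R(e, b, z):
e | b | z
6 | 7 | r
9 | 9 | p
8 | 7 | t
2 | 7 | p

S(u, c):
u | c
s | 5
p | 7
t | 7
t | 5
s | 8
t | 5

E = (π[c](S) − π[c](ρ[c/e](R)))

Per-node cardinality:
  S → 6
  π[c](S) → 6
  R → 4
  ρ[c/e](R) → 4
  π[c](ρ[c/e](R)) → 4
  (π[c](S) − π[c](ρ[c/e](R))) → 5

|E| = 5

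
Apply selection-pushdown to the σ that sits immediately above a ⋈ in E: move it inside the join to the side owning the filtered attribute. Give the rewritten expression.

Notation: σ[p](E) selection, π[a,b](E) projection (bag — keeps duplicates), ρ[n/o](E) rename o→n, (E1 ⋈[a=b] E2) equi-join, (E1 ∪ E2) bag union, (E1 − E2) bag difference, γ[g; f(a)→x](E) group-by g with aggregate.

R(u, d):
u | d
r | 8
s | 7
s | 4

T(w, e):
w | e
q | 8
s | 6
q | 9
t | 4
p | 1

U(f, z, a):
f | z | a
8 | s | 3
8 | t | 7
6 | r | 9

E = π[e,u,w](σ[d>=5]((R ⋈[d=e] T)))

σ filters on d, owned by the left side.
E' = π[e,u,w]((σ[d>=5](R) ⋈[d=e] T))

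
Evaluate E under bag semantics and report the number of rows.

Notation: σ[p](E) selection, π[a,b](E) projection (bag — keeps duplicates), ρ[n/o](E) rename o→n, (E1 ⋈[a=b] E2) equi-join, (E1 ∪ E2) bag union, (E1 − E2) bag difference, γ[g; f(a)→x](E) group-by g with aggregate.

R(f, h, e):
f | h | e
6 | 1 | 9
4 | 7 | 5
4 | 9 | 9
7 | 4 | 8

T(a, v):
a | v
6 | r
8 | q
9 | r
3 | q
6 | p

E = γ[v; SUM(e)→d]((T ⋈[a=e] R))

Subexpression sizes:
  T → 5
  R → 4
  (T ⋈[a=e] R) → 3
  γ[v; SUM(e)→d]((T ⋈[a=e] R)) → 2

|E| = 2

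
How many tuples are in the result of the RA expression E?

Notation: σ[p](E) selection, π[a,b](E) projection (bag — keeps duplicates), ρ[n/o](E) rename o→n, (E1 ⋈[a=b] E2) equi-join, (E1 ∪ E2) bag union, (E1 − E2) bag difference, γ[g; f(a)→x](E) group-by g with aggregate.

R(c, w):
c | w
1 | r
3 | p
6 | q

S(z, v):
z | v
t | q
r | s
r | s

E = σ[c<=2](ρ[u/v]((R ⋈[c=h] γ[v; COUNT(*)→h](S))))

Stepwise |·|:
  R → 3
  S → 3
  γ[v; COUNT(*)→h](S) → 2
  (R ⋈[c=h] γ[v; COUNT(*)→h](S)) → 1
  ρ[u/v]((R ⋈[c=h] γ[v; COUNT(*)→h](S))) → 1
  σ[c<=2](ρ[u/v]((R ⋈[c=h] γ[v; COUNT(*)→h](S)))) → 1

|E| = 1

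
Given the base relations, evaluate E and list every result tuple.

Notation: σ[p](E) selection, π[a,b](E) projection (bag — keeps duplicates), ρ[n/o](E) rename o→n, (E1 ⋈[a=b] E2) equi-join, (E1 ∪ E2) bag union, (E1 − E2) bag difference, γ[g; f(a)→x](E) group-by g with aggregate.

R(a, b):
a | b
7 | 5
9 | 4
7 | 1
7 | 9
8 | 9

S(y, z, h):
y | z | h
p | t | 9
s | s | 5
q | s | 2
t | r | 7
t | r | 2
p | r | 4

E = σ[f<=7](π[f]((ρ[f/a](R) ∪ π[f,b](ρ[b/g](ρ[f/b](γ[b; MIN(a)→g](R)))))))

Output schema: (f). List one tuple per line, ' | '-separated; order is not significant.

Per-node cardinality:
  R → 5
  ρ[f/a](R) → 5
  R → 5
  γ[b; MIN(a)→g](R) → 4
  ρ[f/b](γ[b; MIN(a)→g](R)) → 4
  ρ[b/g](ρ[f/b](γ[b; MIN(a)→g](R))) → 4
  π[f,b](ρ[b/g](ρ[f/b](γ[b; MIN(a)→g](R)))) → 4
  (ρ[f/a](R) ∪ π[f,b](ρ[b/g](ρ[f/b](γ[b; MIN(a)→g](R))))) → 9
  π[f]((ρ[f/a](R) ∪ π[f,b](ρ[b/g](ρ[f/b](γ[b; MIN(a)→g](R)))))) → 9
  σ[f<=7](π[f]((ρ[f/a](R) ∪ π[f,b](ρ[b/g](ρ[f/b](γ[b; MIN(a)→g](R))))))) → 6

== RESULT ==
f
1
4
5
7
7
7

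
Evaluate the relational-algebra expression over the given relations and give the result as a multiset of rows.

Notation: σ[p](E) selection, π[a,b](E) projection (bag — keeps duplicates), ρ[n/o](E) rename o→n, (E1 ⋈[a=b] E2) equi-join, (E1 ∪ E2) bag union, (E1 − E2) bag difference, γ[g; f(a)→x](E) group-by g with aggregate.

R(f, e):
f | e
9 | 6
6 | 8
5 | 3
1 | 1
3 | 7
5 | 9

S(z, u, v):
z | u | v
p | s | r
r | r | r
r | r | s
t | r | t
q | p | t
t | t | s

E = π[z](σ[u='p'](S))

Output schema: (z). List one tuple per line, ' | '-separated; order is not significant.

Subexpression sizes:
  S → 6
  σ[u='p'](S) → 1
  π[z](σ[u='p'](S)) → 1

== RESULT ==
z
q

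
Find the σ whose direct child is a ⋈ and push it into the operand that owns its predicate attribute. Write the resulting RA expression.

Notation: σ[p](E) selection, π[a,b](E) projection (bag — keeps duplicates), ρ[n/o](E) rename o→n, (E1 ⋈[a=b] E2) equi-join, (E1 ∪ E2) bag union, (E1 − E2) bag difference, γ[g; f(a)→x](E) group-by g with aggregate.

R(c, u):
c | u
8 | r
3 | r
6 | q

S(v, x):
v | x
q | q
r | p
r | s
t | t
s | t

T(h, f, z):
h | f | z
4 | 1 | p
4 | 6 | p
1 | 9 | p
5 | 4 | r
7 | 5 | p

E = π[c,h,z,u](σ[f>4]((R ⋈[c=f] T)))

σ filters on f, owned by the right side.
E' = π[c,h,z,u]((R ⋈[c=f] σ[f>4](T)))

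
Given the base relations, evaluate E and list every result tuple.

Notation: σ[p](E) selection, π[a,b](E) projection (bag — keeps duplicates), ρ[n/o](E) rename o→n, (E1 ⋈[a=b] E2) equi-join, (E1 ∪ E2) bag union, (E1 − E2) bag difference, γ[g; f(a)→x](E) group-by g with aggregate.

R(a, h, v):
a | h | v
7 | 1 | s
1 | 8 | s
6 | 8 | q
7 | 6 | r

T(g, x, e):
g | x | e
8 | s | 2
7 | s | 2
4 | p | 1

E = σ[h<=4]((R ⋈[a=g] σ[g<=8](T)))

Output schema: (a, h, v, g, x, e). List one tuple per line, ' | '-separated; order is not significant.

Subexpression sizes:
  R → 4
  T → 3
  σ[g<=8](T) → 3
  (R ⋈[a=g] σ[g<=8](T)) → 2
  σ[h<=4]((R ⋈[a=g] σ[g<=8](T))) → 1

== RESULT ==
a | h | v | g | x | e
7 | 1 | s | 7 | s | 2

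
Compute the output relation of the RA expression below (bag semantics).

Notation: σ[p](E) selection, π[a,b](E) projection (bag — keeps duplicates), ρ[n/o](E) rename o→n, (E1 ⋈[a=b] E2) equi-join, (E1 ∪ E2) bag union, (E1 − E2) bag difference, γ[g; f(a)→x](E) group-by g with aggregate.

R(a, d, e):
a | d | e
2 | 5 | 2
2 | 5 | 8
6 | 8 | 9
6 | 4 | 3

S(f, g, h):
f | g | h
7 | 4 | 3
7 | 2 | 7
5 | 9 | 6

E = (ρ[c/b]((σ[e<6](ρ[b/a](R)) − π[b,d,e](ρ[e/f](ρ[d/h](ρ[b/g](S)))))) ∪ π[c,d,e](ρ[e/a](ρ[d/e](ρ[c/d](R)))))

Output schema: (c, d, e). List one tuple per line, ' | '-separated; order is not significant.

Stepwise |·|:
  R → 4
  ρ[b/a](R) → 4
  σ[e<6](ρ[b/a](R)) → 2
  S → 3
  ρ[b/g](S) → 3
  ρ[d/h](ρ[b/g](S)) → 3
  ρ[e/f](ρ[d/h](ρ[b/g](S))) → 3
  π[b,d,e](ρ[e/f](ρ[d/h](ρ[b/g](S)))) → 3
  (σ[e<6](ρ[b/a](R)) − π[b,d,e](ρ[e/f](ρ[d/h](ρ[b/g](S))))) → 2
  ρ[c/b]((σ[e<6](ρ[b/a](R)) − π[b,d,e](ρ[e/f](ρ[d/h](ρ[b/g](S)))))) → 2
  R → 4
  ρ[c/d](R) → 4
  ρ[d/e](ρ[c/d](R)) → 4
  ρ[e/a](ρ[d/e](ρ[c/d](R))) → 4
  π[c,d,e](ρ[e/a](ρ[d/e](ρ[c/d](R)))) → 4
  (ρ[c/b]((σ[e<6](ρ[b/a](R)) − π[b,d,e](ρ[e/f](ρ[d/h](ρ[b/g](S)))))) ∪ π[c,d,e](ρ[e/a](ρ[d/e](ρ[c/d](R))))) → 6

== RESULT ==
c | d | e
2 | 5 | 2
4 | 3 | 6
5 | 2 | 2
5 | 8 | 2
6 | 4 | 3
8 | 9 | 6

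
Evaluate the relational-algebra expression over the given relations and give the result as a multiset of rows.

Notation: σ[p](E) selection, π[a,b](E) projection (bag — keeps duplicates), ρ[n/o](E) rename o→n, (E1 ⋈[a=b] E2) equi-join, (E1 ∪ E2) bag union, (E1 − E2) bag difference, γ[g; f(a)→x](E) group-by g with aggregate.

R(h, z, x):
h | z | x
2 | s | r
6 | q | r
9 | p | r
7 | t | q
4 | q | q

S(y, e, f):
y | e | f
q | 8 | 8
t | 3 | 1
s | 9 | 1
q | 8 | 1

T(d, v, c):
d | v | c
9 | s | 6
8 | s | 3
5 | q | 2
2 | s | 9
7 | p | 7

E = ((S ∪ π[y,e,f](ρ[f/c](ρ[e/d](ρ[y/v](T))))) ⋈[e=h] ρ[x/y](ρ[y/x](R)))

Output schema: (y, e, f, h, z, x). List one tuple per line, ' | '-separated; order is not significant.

Per-node cardinality:
  S → 4
  T → 5
  ρ[y/v](T) → 5
  ρ[e/d](ρ[y/v](T)) → 5
  ρ[f/c](ρ[e/d](ρ[y/v](T))) → 5
  π[y,e,f](ρ[f/c](ρ[e/d](ρ[y/v](T)))) → 5
  (S ∪ π[y,e,f](ρ[f/c](ρ[e/d](ρ[y/v](T))))) → 9
  R → 5
  ρ[y/x](R) → 5
  ρ[x/y](ρ[y/x](R)) → 5
  ((S ∪ π[y,e,f](ρ[f/c](ρ[e/d](ρ[y/v](T))))) ⋈[e=h] ρ[x/y](ρ[y/x](R))) → 4

== RESULT ==
y | e | f | h | z | x
p | 7 | 7 | 7 | t | q
s | 2 | 9 | 2 | s | r
s | 9 | 1 | 9 | p | r
s | 9 | 6 | 9 | p | r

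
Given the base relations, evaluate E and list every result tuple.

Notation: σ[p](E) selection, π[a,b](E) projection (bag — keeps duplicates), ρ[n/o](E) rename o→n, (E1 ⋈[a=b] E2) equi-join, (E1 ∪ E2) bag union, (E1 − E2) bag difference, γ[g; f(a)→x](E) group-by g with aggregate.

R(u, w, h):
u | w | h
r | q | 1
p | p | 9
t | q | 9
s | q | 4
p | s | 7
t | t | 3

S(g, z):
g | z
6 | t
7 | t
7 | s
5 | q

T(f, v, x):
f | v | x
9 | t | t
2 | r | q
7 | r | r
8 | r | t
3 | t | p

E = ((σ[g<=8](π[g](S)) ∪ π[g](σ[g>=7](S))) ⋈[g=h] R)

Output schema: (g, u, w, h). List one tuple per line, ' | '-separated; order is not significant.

Subexpression sizes:
  S → 4
  π[g](S) → 4
  σ[g<=8](π[g](S)) → 4
  S → 4
  σ[g>=7](S) → 2
  π[g](σ[g>=7](S)) → 2
  (σ[g<=8](π[g](S)) ∪ π[g](σ[g>=7](S))) → 6
  R → 6
  ((σ[g<=8](π[g](S)) ∪ π[g](σ[g>=7](S))) ⋈[g=h] R) → 4

== RESULT ==
g | u | w | h
7 | p | s | 7
7 | p | s | 7
7 | p | s | 7
7 | p | s | 7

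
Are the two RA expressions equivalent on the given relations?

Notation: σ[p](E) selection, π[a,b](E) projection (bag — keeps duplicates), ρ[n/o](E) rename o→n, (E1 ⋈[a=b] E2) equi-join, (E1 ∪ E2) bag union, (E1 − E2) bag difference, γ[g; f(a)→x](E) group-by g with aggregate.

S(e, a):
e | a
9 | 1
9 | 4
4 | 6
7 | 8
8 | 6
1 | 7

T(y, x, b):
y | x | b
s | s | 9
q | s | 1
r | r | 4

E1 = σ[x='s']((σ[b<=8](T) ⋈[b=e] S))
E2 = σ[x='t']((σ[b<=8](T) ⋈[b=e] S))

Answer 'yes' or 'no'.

E1 subexpression sizes:
  T → 3
  σ[b<=8](T) → 2
  S → 6
  (σ[b<=8](T) ⋈[b=e] S) → 2
  σ[x='s']((σ[b<=8](T) ⋈[b=e] S)) → 1
E2 subexpression sizes:
  T → 3
  σ[b<=8](T) → 2
  S → 6
  (σ[b<=8](T) ⋈[b=e] S) → 2
  σ[x='t']((σ[b<=8](T) ⋈[b=e] S)) → 0

E1 result:
y | x | b | e | a
q | s | 1 | 1 | 7
E2 result:
y | x | b | e | a
(0 rows)
Witness: ('q', 's', 1, 1, 7) appears 1× in E1 but 0× in E2.

no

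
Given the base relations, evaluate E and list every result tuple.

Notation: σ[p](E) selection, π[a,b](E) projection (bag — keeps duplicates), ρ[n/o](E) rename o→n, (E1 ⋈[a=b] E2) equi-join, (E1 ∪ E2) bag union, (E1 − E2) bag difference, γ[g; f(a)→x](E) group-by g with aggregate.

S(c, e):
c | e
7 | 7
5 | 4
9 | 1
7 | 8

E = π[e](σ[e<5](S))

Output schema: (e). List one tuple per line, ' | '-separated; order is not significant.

Stepwise |·|:
  S → 4
  σ[e<5](S) → 2
  π[e](σ[e<5](S)) → 2

== RESULT ==
e
1
4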